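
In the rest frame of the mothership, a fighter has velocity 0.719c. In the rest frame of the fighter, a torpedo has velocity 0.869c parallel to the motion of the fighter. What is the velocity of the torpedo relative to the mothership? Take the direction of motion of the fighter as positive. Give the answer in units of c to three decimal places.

0.977c

With v = 0.719 and u' = 0.869 (in units of c),
u = (u' + v)/(1 + u'v/c²):
u = (0.869 + 0.719) / (1 + 0.869·0.719) = 1.5880/1.6248 = 0.9773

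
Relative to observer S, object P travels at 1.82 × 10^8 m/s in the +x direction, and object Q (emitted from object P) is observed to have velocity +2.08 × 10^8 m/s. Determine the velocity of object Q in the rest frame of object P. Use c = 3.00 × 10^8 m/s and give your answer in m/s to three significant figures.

v = 0.607c, u = 0.693c.
Invert the composition law: u' = (u − v)/(1 − uv/c²).
u' = (0.693 − 0.607) / (1 − (0.693)(0.607)) = 0.0867/0.5794 = 0.1496.
u' = 0.1496 × 3.00 × 10^8 m/s.

+4.49 × 10^7 m/s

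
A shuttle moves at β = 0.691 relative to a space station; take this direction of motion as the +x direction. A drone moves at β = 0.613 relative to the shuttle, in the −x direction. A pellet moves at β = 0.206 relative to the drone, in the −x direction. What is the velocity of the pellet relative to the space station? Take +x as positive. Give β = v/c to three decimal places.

β = -0.073

Apply u = (u' + v)/(1 + u'v/c²) successively, working outward toward the space station.
Start: velocity of the shuttle relative to the space station = 0.6910c.
Compose with the drone (u' = -0.613 in the shuttle frame): u_1 = (-0.613 + 0.691) / (1 + (-0.613)·0.691) = 0.0780/0.5764 = 0.1353.
Compose with the pellet (u' = -0.206 in the drone frame): u_2 = (-0.206 + 0.135) / (1 + (-0.206)·0.135) = -0.0707/0.9721 = -0.0727.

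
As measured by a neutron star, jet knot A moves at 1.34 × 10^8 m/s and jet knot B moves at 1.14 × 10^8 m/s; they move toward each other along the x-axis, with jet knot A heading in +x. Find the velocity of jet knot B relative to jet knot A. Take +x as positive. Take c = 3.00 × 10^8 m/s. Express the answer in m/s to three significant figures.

-2.12 × 10^8 m/s

β_A = 0.447, β_B = -0.380 (dividing each by c = 3.00 × 10^8 m/s).
Transform to A's frame with the inverse velocity-addition law: u' = (u − v)/(1 − uv/c²), taking u = β_B and v = β_A.
u' = (-0.380 − 0.447) / (1 − (0.447)(-0.380)) = -0.8267/1.1697 = -0.7067.
u' = -0.7067 × 3.00 × 10^8 m/s.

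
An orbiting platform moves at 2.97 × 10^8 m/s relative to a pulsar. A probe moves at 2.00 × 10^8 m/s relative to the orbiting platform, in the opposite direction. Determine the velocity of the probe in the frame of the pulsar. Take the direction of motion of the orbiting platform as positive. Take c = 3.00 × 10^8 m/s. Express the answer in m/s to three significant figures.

In units of c (dividing by 3.00 × 10^8 m/s): v = 0.990, u' = -0.667.
u = (u' + v)/(1 + u'v/c²):
u = (-0.667 + 0.990) / (1 + (-0.667)·0.990) = 0.3233/0.3400 = 0.9510
Converting back: u = 0.9510 × 3.00 × 10^8 m/s.

+2.85 × 10^8 m/s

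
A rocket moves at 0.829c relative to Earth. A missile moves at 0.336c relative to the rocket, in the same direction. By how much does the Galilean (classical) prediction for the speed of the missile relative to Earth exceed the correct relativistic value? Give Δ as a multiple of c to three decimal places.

Galilean: u_cl = 0.336 + 0.829 = 1.1650.
Relativistic: u_rel = (0.336 + 0.829) / (1 + 0.336·0.829) = 1.1650/1.2785 = 0.9112.
Δ = 1.1650 − 0.9112 = 0.2538.
(The classical prediction exceeds c; the relativistic result does not.)

Δ = 0.254c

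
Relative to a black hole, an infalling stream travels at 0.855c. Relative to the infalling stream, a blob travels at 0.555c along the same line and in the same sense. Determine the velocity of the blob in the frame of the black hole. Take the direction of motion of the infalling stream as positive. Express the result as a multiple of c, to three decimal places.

0.956c

With v = 0.855 and u' = 0.555 (in units of c),
u = (u' + v)/(1 + u'v/c²):
u = (0.555 + 0.855) / (1 + 0.555·0.855) = 1.4100/1.4745 = 0.9562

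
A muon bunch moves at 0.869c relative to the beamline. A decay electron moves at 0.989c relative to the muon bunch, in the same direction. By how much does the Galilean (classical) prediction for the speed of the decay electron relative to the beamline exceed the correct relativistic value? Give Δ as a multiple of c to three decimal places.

Δ = 0.859c

Galilean: u_cl = 0.989 + 0.869 = 1.8580.
Relativistic: u_rel = (0.989 + 0.869) / (1 + 0.989·0.869) = 1.8580/1.8594 = 0.9992.
Δ = 1.8580 − 0.9992 = 0.8588.
(The classical prediction exceeds c; the relativistic result does not.)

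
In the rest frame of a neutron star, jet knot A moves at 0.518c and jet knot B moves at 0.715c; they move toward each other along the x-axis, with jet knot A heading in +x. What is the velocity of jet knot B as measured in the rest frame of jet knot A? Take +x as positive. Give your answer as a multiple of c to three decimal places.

-0.900c

β_A = 0.518, β_B = -0.715.
Transform to A's frame with the inverse velocity-addition law: u' = (u − v)/(1 − uv/c²), taking u = β_B and v = β_A.
u' = (-0.715 − 0.518) / (1 − (0.518)(-0.715)) = -1.2330/1.3704 = -0.8998.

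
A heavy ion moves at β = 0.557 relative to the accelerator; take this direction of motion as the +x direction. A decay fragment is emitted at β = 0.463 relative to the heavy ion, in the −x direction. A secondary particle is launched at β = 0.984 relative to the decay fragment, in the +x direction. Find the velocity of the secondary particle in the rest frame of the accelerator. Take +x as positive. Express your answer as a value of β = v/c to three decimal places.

β = +0.988

Apply u = (u' + v)/(1 + u'v/c²) successively, working outward toward the accelerator.
Start: velocity of the heavy ion relative to the accelerator = 0.5570c.
Compose with the decay fragment (u' = -0.463 in the heavy ion frame): u_1 = (-0.463 + 0.557) / (1 + (-0.463)·0.557) = 0.0940/0.7421 = 0.1267.
Compose with the secondary particle (u' = 0.984 in the decay fragment frame): u_2 = (0.984 + 0.127) / (1 + 0.984·0.127) = 1.1107/1.1246 = 0.9876.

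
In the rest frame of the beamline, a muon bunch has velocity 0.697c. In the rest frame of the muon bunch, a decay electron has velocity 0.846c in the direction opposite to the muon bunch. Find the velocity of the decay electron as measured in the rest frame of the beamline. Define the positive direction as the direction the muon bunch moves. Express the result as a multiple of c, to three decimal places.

With v = 0.697 and u' = -0.846 (in units of c),
u = (u' + v)/(1 + u'v/c²):
u = (-0.846 + 0.697) / (1 + (-0.846)·0.697) = -0.1490/0.4103 = -0.3631

-0.363c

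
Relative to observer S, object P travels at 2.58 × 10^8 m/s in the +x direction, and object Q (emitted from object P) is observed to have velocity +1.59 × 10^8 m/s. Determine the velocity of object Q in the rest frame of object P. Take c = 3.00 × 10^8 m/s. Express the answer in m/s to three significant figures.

-1.82 × 10^8 m/s

v = 0.860c, u = 0.530c.
Invert the composition law: u' = (u − v)/(1 − uv/c²).
u' = (0.530 − 0.860) / (1 − (0.530)(0.860)) = -0.3300/0.5442 = -0.6064.
u' = -0.6064 × 3.00 × 10^8 m/s.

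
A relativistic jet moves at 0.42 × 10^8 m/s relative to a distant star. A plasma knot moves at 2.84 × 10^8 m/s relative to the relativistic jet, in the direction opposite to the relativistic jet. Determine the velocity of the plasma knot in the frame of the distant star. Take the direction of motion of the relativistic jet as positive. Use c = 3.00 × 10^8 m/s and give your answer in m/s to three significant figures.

-2.79 × 10^8 m/s

In units of c (dividing by 3.00 × 10^8 m/s): v = 0.140, u' = -0.947.
u = (u' + v)/(1 + u'v/c²):
u = (-0.947 + 0.140) / (1 + (-0.947)·0.140) = -0.8067/0.8675 = -0.9299
Converting back: u = -0.9299 × 3.00 × 10^8 m/s.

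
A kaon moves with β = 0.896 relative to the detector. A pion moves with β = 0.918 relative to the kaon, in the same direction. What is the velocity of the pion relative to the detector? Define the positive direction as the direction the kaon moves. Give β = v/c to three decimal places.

With v = 0.896 and u' = 0.918 (in units of c),
u = (u' + v)/(1 + u'v/c²):
u = (0.918 + 0.896) / (1 + 0.918·0.896) = 1.8140/1.8225 = 0.9953

β = 0.995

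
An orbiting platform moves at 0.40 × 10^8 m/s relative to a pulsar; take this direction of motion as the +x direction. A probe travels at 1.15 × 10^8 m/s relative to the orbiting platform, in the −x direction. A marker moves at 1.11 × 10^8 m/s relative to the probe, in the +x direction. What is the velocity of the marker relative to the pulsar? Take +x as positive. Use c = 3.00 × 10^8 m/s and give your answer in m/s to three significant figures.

+3.54 × 10^7 m/s

Apply u = (u' + v)/(1 + u'v/c²) successively, working outward toward the pulsar.
(Dividing each given speed by c = 3.00 × 10^8 m/s to work in units of c.)
Start: velocity of the orbiting platform relative to the pulsar = 0.1333c.
Compose with the probe (u' = -0.383 in the orbiting platform frame): u_1 = (-0.383 + 0.133) / (1 + (-0.383)·0.133) = -0.2500/0.9489 = -0.2635.
Compose with the marker (u' = 0.370 in the probe frame): u_2 = (0.370 + (-0.263)) / (1 + 0.370·(-0.263)) = 0.1065/0.9025 = 0.1180.
So u = 0.1180 × 3.00 × 10^8 m/s.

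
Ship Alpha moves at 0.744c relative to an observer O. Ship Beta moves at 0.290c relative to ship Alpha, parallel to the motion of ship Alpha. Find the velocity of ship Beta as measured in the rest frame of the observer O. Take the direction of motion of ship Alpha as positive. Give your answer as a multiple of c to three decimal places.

With v = 0.744 and u' = 0.290 (in units of c),
u = (u' + v)/(1 + u'v/c²):
u = (0.290 + 0.744) / (1 + 0.290·0.744) = 1.0340/1.2158 = 0.8505

0.850c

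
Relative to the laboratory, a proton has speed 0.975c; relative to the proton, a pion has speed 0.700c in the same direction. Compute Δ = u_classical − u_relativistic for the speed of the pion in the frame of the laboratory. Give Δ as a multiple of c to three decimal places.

Galilean: u_cl = 0.700 + 0.975 = 1.6750.
Relativistic: u_rel = (0.700 + 0.975) / (1 + 0.700·0.975) = 1.6750/1.6825 = 0.9955.
Δ = 1.6750 − 0.9955 = 0.6795.
(The classical prediction exceeds c; the relativistic result does not.)

Δ = 0.679c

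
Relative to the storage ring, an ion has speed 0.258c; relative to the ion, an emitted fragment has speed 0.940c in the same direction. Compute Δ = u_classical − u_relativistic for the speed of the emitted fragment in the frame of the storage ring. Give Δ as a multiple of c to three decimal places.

Galilean: u_cl = 0.940 + 0.258 = 1.1980.
Relativistic: u_rel = (0.940 + 0.258) / (1 + 0.940·0.258) = 1.1980/1.2425 = 0.9642.
Δ = 1.1980 − 0.9642 = 0.2338.
(The classical prediction exceeds c; the relativistic result does not.)

Δ = 0.234c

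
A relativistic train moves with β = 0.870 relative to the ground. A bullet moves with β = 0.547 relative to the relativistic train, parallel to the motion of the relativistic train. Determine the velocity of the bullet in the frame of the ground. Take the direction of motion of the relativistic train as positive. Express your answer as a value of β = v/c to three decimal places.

β = 0.960

With v = 0.870 and u' = 0.547 (in units of c),
u = (u' + v)/(1 + u'v/c²):
u = (0.547 + 0.870) / (1 + 0.547·0.870) = 1.4170/1.4759 = 0.9601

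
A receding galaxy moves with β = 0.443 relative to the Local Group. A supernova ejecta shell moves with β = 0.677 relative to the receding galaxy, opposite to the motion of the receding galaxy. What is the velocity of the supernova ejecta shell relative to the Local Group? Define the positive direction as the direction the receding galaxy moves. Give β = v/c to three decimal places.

β = -0.334

With v = 0.443 and u' = -0.677 (in units of c),
u = (u' + v)/(1 + u'v/c²):
u = (-0.677 + 0.443) / (1 + (-0.677)·0.443) = -0.2340/0.7001 = -0.3342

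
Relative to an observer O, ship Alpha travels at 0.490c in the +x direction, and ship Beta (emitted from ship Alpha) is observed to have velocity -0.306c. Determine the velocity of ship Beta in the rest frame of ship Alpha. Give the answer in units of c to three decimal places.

-0.692c

Invert the composition law: u' = (u − v)/(1 − uv/c²).
u' = (-0.306 − 0.490) / (1 − (-0.306)(0.490)) = -0.7960/1.1499 = -0.6922.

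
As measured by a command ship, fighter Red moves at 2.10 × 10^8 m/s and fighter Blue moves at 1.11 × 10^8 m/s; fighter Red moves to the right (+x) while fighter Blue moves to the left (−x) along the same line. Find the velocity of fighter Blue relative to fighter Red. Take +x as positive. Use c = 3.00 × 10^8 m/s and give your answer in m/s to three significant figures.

β_A = 0.700, β_B = -0.370 (dividing each by c = 3.00 × 10^8 m/s).
Transform to A's frame with the inverse velocity-addition law: u' = (u − v)/(1 − uv/c²), taking u = β_B and v = β_A.
u' = (-0.370 − 0.700) / (1 − (0.700)(-0.370)) = -1.0700/1.2590 = -0.8499.
u' = -0.8499 × 3.00 × 10^8 m/s.

-2.55 × 10^8 m/s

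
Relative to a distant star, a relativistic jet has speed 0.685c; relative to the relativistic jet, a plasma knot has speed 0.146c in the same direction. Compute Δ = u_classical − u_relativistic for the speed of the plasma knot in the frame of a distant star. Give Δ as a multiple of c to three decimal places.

Δ = 0.076c

Galilean: u_cl = 0.146 + 0.685 = 0.8310.
Relativistic: u_rel = (0.146 + 0.685) / (1 + 0.146·0.685) = 0.8310/1.1000 = 0.7554.
Δ = 0.8310 − 0.7554 = 0.0756.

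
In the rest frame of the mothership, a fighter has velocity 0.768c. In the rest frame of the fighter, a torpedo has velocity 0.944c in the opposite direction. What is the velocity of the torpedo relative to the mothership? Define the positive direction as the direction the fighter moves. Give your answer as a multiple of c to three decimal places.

-0.640c

With v = 0.768 and u' = -0.944 (in units of c),
u = (u' + v)/(1 + u'v/c²):
u = (-0.944 + 0.768) / (1 + (-0.944)·0.768) = -0.1760/0.2750 = -0.6400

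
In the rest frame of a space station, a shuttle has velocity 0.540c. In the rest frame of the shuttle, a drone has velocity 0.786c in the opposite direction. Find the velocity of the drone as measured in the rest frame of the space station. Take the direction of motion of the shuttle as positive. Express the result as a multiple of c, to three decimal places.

With v = 0.540 and u' = -0.786 (in units of c),
u = (u' + v)/(1 + u'v/c²):
u = (-0.786 + 0.540) / (1 + (-0.786)·0.540) = -0.2460/0.5756 = -0.4274
(Galilean addition would give -0.246c.)

-0.427c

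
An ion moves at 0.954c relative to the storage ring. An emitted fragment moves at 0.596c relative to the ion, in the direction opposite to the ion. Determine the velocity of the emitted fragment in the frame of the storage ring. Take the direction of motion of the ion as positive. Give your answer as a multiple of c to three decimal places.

With v = 0.954 and u' = -0.596 (in units of c),
u = (u' + v)/(1 + u'v/c²):
u = (-0.596 + 0.954) / (1 + (-0.596)·0.954) = 0.3580/0.4314 = 0.8298
(Galilean addition would give +0.358c.)

+0.830c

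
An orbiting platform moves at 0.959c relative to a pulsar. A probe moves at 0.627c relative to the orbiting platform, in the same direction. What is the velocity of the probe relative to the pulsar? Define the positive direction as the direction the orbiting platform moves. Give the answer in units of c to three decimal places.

With v = 0.959 and u' = 0.627 (in units of c),
u = (u' + v)/(1 + u'v/c²):
u = (0.627 + 0.959) / (1 + 0.627·0.959) = 1.5860/1.6013 = 0.9904

0.990c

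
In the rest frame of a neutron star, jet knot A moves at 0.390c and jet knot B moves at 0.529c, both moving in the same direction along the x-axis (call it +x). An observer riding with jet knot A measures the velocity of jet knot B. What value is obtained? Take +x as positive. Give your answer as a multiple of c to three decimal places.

+0.175c

β_A = 0.390, β_B = 0.529.
Transform to A's frame with the inverse velocity-addition law: u' = (u − v)/(1 − uv/c²), taking u = β_B and v = β_A.
u' = (0.529 − 0.390) / (1 − (0.390)(0.529)) = 0.1390/0.7937 = 0.1751.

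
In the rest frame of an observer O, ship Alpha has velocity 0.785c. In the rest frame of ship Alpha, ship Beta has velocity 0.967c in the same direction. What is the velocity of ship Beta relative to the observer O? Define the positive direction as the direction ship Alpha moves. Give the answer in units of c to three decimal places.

With v = 0.785 and u' = 0.967 (in units of c),
u = (u' + v)/(1 + u'v/c²):
u = (0.967 + 0.785) / (1 + 0.967·0.785) = 1.7520/1.7591 = 0.9960

0.996c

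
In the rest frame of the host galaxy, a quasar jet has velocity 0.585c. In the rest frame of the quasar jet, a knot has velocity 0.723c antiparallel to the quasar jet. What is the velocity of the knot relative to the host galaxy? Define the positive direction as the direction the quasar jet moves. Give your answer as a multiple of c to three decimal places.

-0.239c

With v = 0.585 and u' = -0.723 (in units of c),
u = (u' + v)/(1 + u'v/c²):
u = (-0.723 + 0.585) / (1 + (-0.723)·0.585) = -0.1380/0.5770 = -0.2391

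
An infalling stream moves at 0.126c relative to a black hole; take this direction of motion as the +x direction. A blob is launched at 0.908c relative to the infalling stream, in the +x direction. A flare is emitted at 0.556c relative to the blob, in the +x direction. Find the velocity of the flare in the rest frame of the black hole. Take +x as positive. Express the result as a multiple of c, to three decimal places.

Apply u = (u' + v)/(1 + u'v/c²) successively, working outward toward the black hole.
Start: velocity of the infalling stream relative to the black hole = 0.1260c.
Compose with the blob (u' = 0.908 in the infalling stream frame): u_1 = (0.908 + 0.126) / (1 + 0.908·0.126) = 1.0340/1.1144 = 0.9278.
Compose with the flare (u' = 0.556 in the blob frame): u_2 = (0.556 + 0.928) / (1 + 0.556·0.928) = 1.4838/1.5159 = 0.9789.

0.979c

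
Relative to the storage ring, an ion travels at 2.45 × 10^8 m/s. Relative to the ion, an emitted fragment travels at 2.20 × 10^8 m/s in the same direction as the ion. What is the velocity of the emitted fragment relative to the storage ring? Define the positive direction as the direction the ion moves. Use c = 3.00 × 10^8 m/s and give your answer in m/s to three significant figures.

2.91 × 10^8 m/s

In units of c (dividing by 3.00 × 10^8 m/s): v = 0.817, u' = 0.733.
u = (u' + v)/(1 + u'v/c²):
u = (0.733 + 0.817) / (1 + 0.733·0.817) = 1.5500/1.5989 = 0.9694
(Galilean addition would give +1.550c, exceeding c.)
Converting back: u = 0.9694 × 3.00 × 10^8 m/s.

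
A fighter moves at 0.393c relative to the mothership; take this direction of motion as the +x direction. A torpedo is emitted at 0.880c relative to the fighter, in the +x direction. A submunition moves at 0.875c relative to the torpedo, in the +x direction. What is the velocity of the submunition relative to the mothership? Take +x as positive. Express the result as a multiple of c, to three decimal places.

0.996c

Apply u = (u' + v)/(1 + u'v/c²) successively, working outward toward the mothership.
Start: velocity of the fighter relative to the mothership = 0.3930c.
Compose with the torpedo (u' = 0.880 in the fighter frame): u_1 = (0.880 + 0.393) / (1 + 0.880·0.393) = 1.2730/1.3458 = 0.9459.
Compose with the submunition (u' = 0.875 in the torpedo frame): u_2 = (0.875 + 0.946) / (1 + 0.875·0.946) = 1.8209/1.8276 = 0.9963.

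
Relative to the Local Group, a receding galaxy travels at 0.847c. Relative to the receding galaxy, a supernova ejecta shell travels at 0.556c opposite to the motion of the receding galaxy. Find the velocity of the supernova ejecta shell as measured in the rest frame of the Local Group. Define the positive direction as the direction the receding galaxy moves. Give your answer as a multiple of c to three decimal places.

+0.550c

With v = 0.847 and u' = -0.556 (in units of c),
u = (u' + v)/(1 + u'v/c²):
u = (-0.556 + 0.847) / (1 + (-0.556)·0.847) = 0.2910/0.5291 = 0.5500
(Galilean addition would give +0.291c.)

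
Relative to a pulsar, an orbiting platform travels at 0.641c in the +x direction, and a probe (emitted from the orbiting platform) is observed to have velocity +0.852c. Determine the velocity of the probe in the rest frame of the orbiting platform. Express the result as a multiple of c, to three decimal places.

Invert the composition law: u' = (u − v)/(1 − uv/c²).
u' = (0.852 − 0.641) / (1 − (0.852)(0.641)) = 0.2110/0.4539 = 0.4649.

+0.465c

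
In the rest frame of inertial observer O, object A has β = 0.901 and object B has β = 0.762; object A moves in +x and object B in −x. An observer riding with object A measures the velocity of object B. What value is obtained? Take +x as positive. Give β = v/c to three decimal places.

β = -0.986

β_A = 0.901, β_B = -0.762.
Transform to A's frame with the inverse velocity-addition law: u' = (u − v)/(1 − uv/c²), taking u = β_B and v = β_A.
u' = (-0.762 − 0.901) / (1 − (0.901)(-0.762)) = -1.6630/1.6866 = -0.9860.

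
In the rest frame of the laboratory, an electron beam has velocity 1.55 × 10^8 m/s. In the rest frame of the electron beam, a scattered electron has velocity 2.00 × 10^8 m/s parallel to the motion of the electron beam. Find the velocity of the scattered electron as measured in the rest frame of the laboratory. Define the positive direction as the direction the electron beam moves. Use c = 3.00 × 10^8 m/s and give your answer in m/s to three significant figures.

2.64 × 10^8 m/s

In units of c (dividing by 3.00 × 10^8 m/s): v = 0.517, u' = 0.667.
u = (u' + v)/(1 + u'v/c²):
u = (0.667 + 0.517) / (1 + 0.667·0.517) = 1.1833/1.3444 = 0.8802
(Galilean addition would give +1.183c, exceeding c.)
Converting back: u = 0.8802 × 3.00 × 10^8 m/s.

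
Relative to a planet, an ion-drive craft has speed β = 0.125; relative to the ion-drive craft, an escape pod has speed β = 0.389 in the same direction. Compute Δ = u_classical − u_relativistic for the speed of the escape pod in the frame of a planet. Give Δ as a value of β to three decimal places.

Δ = 0.024

Galilean: u_cl = 0.389 + 0.125 = 0.5140.
Relativistic: u_rel = (0.389 + 0.125) / (1 + 0.389·0.125) = 0.5140/1.0486 = 0.4902.
Δ = 0.5140 − 0.4902 = 0.0238.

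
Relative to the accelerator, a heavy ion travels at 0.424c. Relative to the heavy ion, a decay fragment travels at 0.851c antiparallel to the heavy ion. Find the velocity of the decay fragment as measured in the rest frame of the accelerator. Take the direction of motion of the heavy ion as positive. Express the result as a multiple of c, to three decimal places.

With v = 0.424 and u' = -0.851 (in units of c),
u = (u' + v)/(1 + u'v/c²):
u = (-0.851 + 0.424) / (1 + (-0.851)·0.424) = -0.4270/0.6392 = -0.6680

-0.668c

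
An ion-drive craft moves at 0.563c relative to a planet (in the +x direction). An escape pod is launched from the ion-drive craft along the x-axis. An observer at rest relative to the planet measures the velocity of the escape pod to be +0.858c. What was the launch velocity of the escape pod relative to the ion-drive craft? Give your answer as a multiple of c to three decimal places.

Invert the composition law: u' = (u − v)/(1 − uv/c²).
u' = (0.858 − 0.563) / (1 − (0.858)(0.563)) = 0.2950/0.5169 = 0.5707.

+0.571c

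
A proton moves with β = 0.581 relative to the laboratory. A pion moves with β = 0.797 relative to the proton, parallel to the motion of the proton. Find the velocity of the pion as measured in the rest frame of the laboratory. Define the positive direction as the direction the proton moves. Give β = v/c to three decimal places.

With v = 0.581 and u' = 0.797 (in units of c),
u = (u' + v)/(1 + u'v/c²):
u = (0.797 + 0.581) / (1 + 0.797·0.581) = 1.3780/1.4631 = 0.9419

β = 0.942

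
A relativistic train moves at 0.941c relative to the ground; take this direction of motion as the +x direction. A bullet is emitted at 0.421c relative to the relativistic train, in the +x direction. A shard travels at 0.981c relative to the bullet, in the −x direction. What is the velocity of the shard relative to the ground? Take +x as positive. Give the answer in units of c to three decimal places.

-0.127c

Apply u = (u' + v)/(1 + u'v/c²) successively, working outward toward the ground.
Start: velocity of the relativistic train relative to the ground = 0.9410c.
Compose with the bullet (u' = 0.421 in the relativistic train frame): u_1 = (0.421 + 0.941) / (1 + 0.421·0.941) = 1.3620/1.3962 = 0.9755.
Compose with the shard (u' = -0.981 in the bullet frame): u_2 = (-0.981 + 0.976) / (1 + (-0.981)·0.976) = -0.0055/0.0430 = -0.1271.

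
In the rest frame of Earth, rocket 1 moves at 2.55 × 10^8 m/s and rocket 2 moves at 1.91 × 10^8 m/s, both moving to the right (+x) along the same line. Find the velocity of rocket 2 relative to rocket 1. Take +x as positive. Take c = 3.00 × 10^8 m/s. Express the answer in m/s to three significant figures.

-1.39 × 10^8 m/s

β_A = 0.850, β_B = 0.637 (dividing each by c = 3.00 × 10^8 m/s).
Transform to A's frame with the inverse velocity-addition law: u' = (u − v)/(1 − uv/c²), taking u = β_B and v = β_A.
u' = (0.637 − 0.850) / (1 − (0.850)(0.637)) = -0.2133/0.4588 = -0.4649.
u' = -0.4649 × 3.00 × 10^8 m/s.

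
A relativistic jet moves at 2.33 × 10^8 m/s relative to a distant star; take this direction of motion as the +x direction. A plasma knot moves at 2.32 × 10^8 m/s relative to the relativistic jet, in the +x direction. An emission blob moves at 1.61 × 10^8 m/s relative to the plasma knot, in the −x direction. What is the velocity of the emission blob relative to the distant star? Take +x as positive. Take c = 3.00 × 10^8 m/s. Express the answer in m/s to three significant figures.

Apply u = (u' + v)/(1 + u'v/c²) successively, working outward toward the distant star.
(Dividing each given speed by c = 3.00 × 10^8 m/s to work in units of c.)
Start: velocity of the relativistic jet relative to the distant star = 0.7767c.
Compose with the plasma knot (u' = 0.773 in the relativistic jet frame): u_1 = (0.773 + 0.777) / (1 + 0.773·0.777) = 1.5500/1.6006 = 0.9684.
Compose with the emission blob (u' = -0.537 in the plasma knot frame): u_2 = (-0.537 + 0.968) / (1 + (-0.537)·0.968) = 0.4317/0.4803 = 0.8988.
So u = 0.8988 × 3.00 × 10^8 m/s.

+2.70 × 10^8 m/s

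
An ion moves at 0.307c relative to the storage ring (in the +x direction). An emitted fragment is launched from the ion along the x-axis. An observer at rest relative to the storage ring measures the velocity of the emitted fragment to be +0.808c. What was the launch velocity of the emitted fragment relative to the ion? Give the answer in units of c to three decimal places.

+0.666c

Invert the composition law: u' = (u − v)/(1 − uv/c²).
u' = (0.808 − 0.307) / (1 − (0.808)(0.307)) = 0.5010/0.7519 = 0.6663.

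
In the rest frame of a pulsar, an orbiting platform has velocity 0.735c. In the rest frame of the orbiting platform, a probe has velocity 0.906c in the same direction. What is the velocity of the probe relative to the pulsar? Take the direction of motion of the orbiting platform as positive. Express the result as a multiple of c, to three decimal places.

0.985c

With v = 0.735 and u' = 0.906 (in units of c),
u = (u' + v)/(1 + u'v/c²):
u = (0.906 + 0.735) / (1 + 0.906·0.735) = 1.6410/1.6659 = 0.9850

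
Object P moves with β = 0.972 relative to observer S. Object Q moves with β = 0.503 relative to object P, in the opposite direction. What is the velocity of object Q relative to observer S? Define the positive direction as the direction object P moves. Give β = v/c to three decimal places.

β = +0.918

With v = 0.972 and u' = -0.503 (in units of c),
u = (u' + v)/(1 + u'v/c²):
u = (-0.503 + 0.972) / (1 + (-0.503)·0.972) = 0.4690/0.5111 = 0.9177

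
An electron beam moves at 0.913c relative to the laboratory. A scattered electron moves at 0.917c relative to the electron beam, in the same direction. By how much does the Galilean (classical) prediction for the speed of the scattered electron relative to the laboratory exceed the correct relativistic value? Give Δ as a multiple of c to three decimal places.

Δ = 0.834c

Galilean: u_cl = 0.917 + 0.913 = 1.8300.
Relativistic: u_rel = (0.917 + 0.913) / (1 + 0.917·0.913) = 1.8300/1.8372 = 0.9961.
Δ = 1.8300 − 0.9961 = 0.8339.
(The classical prediction exceeds c; the relativistic result does not.)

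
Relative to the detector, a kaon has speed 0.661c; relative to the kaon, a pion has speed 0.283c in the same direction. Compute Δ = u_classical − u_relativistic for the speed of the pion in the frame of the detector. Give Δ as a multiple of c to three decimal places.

Δ = 0.149c

Galilean: u_cl = 0.283 + 0.661 = 0.9440.
Relativistic: u_rel = (0.283 + 0.661) / (1 + 0.283·0.661) = 0.9440/1.1871 = 0.7952.
Δ = 0.9440 − 0.7952 = 0.1488.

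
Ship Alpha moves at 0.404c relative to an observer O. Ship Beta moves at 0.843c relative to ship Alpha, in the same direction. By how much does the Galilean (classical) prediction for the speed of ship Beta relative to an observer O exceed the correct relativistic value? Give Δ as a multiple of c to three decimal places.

Galilean: u_cl = 0.843 + 0.404 = 1.2470.
Relativistic: u_rel = (0.843 + 0.404) / (1 + 0.843·0.404) = 1.2470/1.3406 = 0.9302.
Δ = 1.2470 − 0.9302 = 0.3168.
(The classical prediction exceeds c; the relativistic result does not.)

Δ = 0.317c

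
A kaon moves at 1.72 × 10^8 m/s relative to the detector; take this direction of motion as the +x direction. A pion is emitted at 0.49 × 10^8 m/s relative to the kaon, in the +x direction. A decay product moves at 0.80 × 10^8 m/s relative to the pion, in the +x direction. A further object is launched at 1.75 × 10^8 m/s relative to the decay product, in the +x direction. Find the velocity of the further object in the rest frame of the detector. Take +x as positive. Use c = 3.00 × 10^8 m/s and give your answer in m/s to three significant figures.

2.83 × 10^8 m/s

Apply u = (u' + v)/(1 + u'v/c²) successively, working outward toward the detector.
(Dividing each given speed by c = 3.00 × 10^8 m/s to work in units of c.)
Start: velocity of the kaon relative to the detector = 0.5733c.
Compose with the pion (u' = 0.163 in the kaon frame): u_1 = (0.163 + 0.573) / (1 + 0.163·0.573) = 0.7367/1.0936 = 0.6736.
Compose with the decay product (u' = 0.267 in the pion frame): u_2 = (0.267 + 0.674) / (1 + 0.267·0.674) = 0.9403/1.1796 = 0.7971.
Compose with the further object (u' = 0.583 in the decay product frame): u_3 = (0.583 + 0.797) / (1 + 0.583·0.797) = 1.3804/1.4650 = 0.9423.
So u = 0.9423 × 3.00 × 10^8 m/s.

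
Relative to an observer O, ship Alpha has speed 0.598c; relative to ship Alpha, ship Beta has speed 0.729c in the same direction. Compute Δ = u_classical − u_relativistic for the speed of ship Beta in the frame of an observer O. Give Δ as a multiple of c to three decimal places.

Galilean: u_cl = 0.729 + 0.598 = 1.3270.
Relativistic: u_rel = (0.729 + 0.598) / (1 + 0.729·0.598) = 1.3270/1.4359 = 0.9241.
Δ = 1.3270 − 0.9241 = 0.4029.
(The classical prediction exceeds c; the relativistic result does not.)

Δ = 0.403c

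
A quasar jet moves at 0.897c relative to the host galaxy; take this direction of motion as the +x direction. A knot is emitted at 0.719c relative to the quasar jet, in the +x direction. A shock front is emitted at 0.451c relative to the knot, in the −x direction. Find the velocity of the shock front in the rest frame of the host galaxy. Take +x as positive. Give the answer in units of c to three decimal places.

Apply u = (u' + v)/(1 + u'v/c²) successively, working outward toward the host galaxy.
Start: velocity of the quasar jet relative to the host galaxy = 0.8970c.
Compose with the knot (u' = 0.719 in the quasar jet frame): u_1 = (0.719 + 0.897) / (1 + 0.719·0.897) = 1.6160/1.6449 = 0.9824.
Compose with the shock front (u' = -0.451 in the knot frame): u_2 = (-0.451 + 0.982) / (1 + (-0.451)·0.982) = 0.5314/0.5569 = 0.9542.

+0.954c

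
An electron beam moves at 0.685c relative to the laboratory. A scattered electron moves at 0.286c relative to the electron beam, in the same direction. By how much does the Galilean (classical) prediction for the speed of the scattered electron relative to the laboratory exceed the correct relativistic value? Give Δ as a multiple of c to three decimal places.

Galilean: u_cl = 0.286 + 0.685 = 0.9710.
Relativistic: u_rel = (0.286 + 0.685) / (1 + 0.286·0.685) = 0.9710/1.1959 = 0.8119.
Δ = 0.9710 − 0.8119 = 0.1591.

Δ = 0.159c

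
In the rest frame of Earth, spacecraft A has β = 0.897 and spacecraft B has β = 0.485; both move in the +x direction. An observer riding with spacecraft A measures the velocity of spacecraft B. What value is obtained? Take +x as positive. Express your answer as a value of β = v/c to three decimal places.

β = -0.729

β_A = 0.897, β_B = 0.485.
Transform to A's frame with the inverse velocity-addition law: u' = (u − v)/(1 − uv/c²), taking u = β_B and v = β_A.
u' = (0.485 − 0.897) / (1 − (0.897)(0.485)) = -0.4120/0.5650 = -0.7293.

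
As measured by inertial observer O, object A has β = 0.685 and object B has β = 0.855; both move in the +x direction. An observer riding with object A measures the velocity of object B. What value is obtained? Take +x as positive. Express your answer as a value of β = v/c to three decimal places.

β = +0.410

β_A = 0.685, β_B = 0.855.
Transform to A's frame with the inverse velocity-addition law: u' = (u − v)/(1 − uv/c²), taking u = β_B and v = β_A.
u' = (0.855 − 0.685) / (1 − (0.685)(0.855)) = 0.1700/0.4143 = 0.4103.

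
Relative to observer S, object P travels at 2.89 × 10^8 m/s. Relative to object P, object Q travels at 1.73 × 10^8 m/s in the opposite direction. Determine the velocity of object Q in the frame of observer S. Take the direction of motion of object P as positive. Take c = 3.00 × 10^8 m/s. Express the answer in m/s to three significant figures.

In units of c (dividing by 3.00 × 10^8 m/s): v = 0.963, u' = -0.577.
u = (u' + v)/(1 + u'v/c²):
u = (-0.577 + 0.963) / (1 + (-0.577)·0.963) = 0.3867/0.4445 = 0.8699
Converting back: u = 0.8699 × 3.00 × 10^8 m/s.

+2.61 × 10^8 m/s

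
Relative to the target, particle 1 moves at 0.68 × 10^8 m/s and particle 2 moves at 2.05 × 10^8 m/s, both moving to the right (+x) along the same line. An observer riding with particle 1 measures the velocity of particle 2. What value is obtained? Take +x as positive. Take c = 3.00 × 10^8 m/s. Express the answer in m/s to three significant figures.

β_A = 0.227, β_B = 0.683 (dividing each by c = 3.00 × 10^8 m/s).
Transform to A's frame with the inverse velocity-addition law: u' = (u − v)/(1 − uv/c²), taking u = β_B and v = β_A.
u' = (0.683 − 0.227) / (1 − (0.227)(0.683)) = 0.4567/0.8451 = 0.5404.
u' = 0.5404 × 3.00 × 10^8 m/s.

+1.62 × 10^8 m/s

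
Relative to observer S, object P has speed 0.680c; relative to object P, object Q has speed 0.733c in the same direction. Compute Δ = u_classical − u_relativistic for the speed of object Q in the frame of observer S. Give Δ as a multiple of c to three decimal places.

Galilean: u_cl = 0.733 + 0.680 = 1.4130.
Relativistic: u_rel = (0.733 + 0.680) / (1 + 0.733·0.680) = 1.4130/1.4984 = 0.9430.
Δ = 1.4130 − 0.9430 = 0.4700.
(The classical prediction exceeds c; the relativistic result does not.)

Δ = 0.470c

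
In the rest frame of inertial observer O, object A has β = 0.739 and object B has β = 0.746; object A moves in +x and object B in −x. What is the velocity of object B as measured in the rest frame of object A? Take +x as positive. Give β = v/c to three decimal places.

β_A = 0.739, β_B = -0.746.
Transform to A's frame with the inverse velocity-addition law: u' = (u − v)/(1 − uv/c²), taking u = β_B and v = β_A.
u' = (-0.746 − 0.739) / (1 − (0.739)(-0.746)) = -1.4850/1.5513 = -0.9573.

β = -0.957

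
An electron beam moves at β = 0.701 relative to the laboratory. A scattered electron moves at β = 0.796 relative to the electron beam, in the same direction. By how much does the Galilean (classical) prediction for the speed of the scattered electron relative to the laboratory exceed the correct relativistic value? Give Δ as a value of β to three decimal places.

Galilean: u_cl = 0.796 + 0.701 = 1.4970.
Relativistic: u_rel = (0.796 + 0.701) / (1 + 0.796·0.701) = 1.4970/1.5580 = 0.9608.
Δ = 1.4970 − 0.9608 = 0.5362.
(The classical prediction exceeds c; the relativistic result does not.)

Δ = 0.536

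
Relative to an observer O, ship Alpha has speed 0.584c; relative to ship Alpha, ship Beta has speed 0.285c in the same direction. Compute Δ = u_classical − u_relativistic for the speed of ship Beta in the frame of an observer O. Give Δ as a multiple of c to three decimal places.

Δ = 0.124c

Galilean: u_cl = 0.285 + 0.584 = 0.8690.
Relativistic: u_rel = (0.285 + 0.584) / (1 + 0.285·0.584) = 0.8690/1.1664 = 0.7450.
Δ = 0.8690 − 0.7450 = 0.1240.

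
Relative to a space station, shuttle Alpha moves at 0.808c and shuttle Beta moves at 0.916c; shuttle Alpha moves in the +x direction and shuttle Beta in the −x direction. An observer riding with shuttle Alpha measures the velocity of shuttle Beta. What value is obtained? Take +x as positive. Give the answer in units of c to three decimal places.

-0.991c

β_A = 0.808, β_B = -0.916.
Transform to A's frame with the inverse velocity-addition law: u' = (u − v)/(1 − uv/c²), taking u = β_B and v = β_A.
u' = (-0.916 − 0.808) / (1 − (0.808)(-0.916)) = -1.7240/1.7401 = -0.9907.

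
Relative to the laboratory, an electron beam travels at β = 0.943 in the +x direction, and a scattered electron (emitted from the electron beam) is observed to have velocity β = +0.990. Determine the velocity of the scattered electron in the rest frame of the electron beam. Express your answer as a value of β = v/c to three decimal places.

β = +0.708

Invert the composition law: u' = (u − v)/(1 − uv/c²).
u' = (0.990 − 0.943) / (1 − (0.990)(0.943)) = 0.0470/0.0664 = 0.7075.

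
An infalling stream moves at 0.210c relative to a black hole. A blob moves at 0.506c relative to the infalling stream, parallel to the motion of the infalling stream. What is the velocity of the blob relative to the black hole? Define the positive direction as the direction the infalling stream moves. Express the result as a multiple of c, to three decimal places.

0.647c

With v = 0.210 and u' = 0.506 (in units of c),
u = (u' + v)/(1 + u'v/c²):
u = (0.506 + 0.210) / (1 + 0.506·0.210) = 0.7160/1.1063 = 0.6472
(Galilean addition would give +0.716c.)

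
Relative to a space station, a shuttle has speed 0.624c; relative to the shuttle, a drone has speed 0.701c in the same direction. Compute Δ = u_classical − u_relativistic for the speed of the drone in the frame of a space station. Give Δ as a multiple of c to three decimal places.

Δ = 0.403c

Galilean: u_cl = 0.701 + 0.624 = 1.3250.
Relativistic: u_rel = (0.701 + 0.624) / (1 + 0.701·0.624) = 1.3250/1.4374 = 0.9218.
Δ = 1.3250 − 0.9218 = 0.4032.
(The classical prediction exceeds c; the relativistic result does not.)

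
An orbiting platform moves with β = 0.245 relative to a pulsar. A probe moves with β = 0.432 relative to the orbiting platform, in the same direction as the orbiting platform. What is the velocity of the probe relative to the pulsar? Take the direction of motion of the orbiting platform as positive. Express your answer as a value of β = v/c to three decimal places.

β = 0.612

With v = 0.245 and u' = 0.432 (in units of c),
u = (u' + v)/(1 + u'v/c²):
u = (0.432 + 0.245) / (1 + 0.432·0.245) = 0.6770/1.1058 = 0.6122
(Galilean addition would give +0.677c.)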